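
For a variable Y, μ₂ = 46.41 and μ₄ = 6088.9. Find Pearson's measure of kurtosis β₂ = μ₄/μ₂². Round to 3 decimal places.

μ₂² = 46.41² = 2153.88810
μ₄/μ₂² = 6088.9 / 2153.88810 = 2.82693
β₂ ≈ 2.827

2.827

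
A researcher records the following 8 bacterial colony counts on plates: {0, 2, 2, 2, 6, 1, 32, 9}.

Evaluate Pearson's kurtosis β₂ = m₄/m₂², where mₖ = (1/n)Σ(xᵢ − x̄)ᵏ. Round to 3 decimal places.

x̄ = 6.7500
Σ(xᵢ − x̄)² = 789.5000 ⇒ m₂ = 98.68750
Σ(xᵢ − x̄)⁴ = 411208.1563 ⇒ m₄ = 51401.01953
m₂² = 9739.22266
β₂ = m₄/m₂² = 51401.01953 / 9739.22266 ≈ 5.278

5.278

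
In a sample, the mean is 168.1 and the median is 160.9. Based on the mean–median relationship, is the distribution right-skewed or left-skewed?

mean − median = 168.1 − 160.9 = 7.2
mean > median ⇒ the longer tail is on the right ⇒ right-skewed (positively skewed).

right-skewed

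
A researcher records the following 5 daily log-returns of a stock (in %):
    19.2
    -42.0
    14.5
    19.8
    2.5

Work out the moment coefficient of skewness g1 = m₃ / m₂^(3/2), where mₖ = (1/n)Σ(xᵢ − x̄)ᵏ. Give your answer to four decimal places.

-1.2576

x̄ = (19.2 - 42.0 + 14.5 + 19.8 + 2.5) / 5 = 2.8000
deviations (xᵢ − x̄): 16.4000, -44.8000, 11.7000, 17.0000, -0.3000
Σ(xᵢ − x̄)² = 2701.9800 ⇒ m₂ = 2701.9800/5 = 540.39600
Σ(xᵢ − x̄)³ = -78989.8620 ⇒ m₃ = -78989.8620/5 = -15797.97240
m₂^(3/2) = 540.39600^(1.5) = 12562.27188
g1 = m₃ / m₂^(3/2) = -15797.97240 / 12562.27188 ≈ -1.2576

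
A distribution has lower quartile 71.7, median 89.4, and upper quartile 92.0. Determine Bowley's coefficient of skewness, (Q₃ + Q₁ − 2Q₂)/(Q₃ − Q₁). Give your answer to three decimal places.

numerator: Q₃ + Q₁ − 2Q₂ = 92.0 + 71.7 − 2×89.4 = -15.1000
denominator: Q₃ − Q₁ = 92.0 − 71.7 = 20.3000
Bowley skewness = -15.1000 / 20.3000 ≈ -0.744

-0.744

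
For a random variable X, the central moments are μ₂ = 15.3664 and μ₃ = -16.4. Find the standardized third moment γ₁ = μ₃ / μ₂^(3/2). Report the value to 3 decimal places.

σ = √μ₂ = √15.3664 = 3.92000
σ³ = μ₂^(3/2) = 60.23629
γ₁ = μ₃/σ³ = -16.4 / 60.23629 ≈ -0.272

-0.272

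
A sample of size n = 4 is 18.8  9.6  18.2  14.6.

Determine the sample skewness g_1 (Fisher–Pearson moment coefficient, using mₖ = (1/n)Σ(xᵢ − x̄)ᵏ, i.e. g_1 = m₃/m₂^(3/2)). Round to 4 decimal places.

x̄ = (18.8 + 9.6 + 18.2 + 14.6) / 4 = 15.3000
deviations (xᵢ − x̄): 3.5000, -5.7000, 2.9000, -0.7000
Σ(xᵢ − x̄)² = 53.6400 ⇒ m₂ = 53.6400/4 = 13.41000
Σ(xᵢ − x̄)³ = -118.2720 ⇒ m₃ = -118.2720/4 = -29.56800
m₂^(3/2) = 13.41000^(1.5) = 49.10697
g_1 = m₃ / m₂^(3/2) = -29.56800 / 49.10697 ≈ -0.6021

-0.6021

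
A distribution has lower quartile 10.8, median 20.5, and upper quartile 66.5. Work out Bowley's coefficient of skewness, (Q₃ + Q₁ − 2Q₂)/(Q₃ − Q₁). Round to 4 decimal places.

numerator: Q₃ + Q₁ − 2Q₂ = 66.5 + 10.8 − 2×20.5 = 36.3000
denominator: Q₃ − Q₁ = 66.5 − 10.8 = 55.7000
Bowley skewness = 36.3000 / 55.7000 ≈ 0.6517

0.6517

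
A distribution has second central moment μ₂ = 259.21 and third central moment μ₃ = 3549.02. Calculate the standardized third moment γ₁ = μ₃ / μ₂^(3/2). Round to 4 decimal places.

σ = √μ₂ = √259.21 = 16.10000
σ³ = μ₂^(3/2) = 4173.28100
γ₁ = μ₃/σ³ = 3549.02 / 4173.28100 ≈ 0.8504

0.8504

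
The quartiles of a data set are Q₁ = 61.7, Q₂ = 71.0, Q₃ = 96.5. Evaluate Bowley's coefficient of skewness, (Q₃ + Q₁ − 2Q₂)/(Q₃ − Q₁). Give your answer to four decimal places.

numerator: Q₃ + Q₁ − 2Q₂ = 96.5 + 61.7 − 2×71.0 = 16.2000
denominator: Q₃ − Q₁ = 96.5 − 61.7 = 34.8000
Bowley skewness = 16.2000 / 34.8000 ≈ 0.4655

0.4655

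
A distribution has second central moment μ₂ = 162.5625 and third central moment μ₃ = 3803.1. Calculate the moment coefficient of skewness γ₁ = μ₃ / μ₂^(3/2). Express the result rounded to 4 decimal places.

σ = √μ₂ = √162.5625 = 12.75000
σ³ = μ₂^(3/2) = 2072.67188
γ₁ = μ₃/σ³ = 3803.1 / 2072.67188 ≈ 1.8349

1.8349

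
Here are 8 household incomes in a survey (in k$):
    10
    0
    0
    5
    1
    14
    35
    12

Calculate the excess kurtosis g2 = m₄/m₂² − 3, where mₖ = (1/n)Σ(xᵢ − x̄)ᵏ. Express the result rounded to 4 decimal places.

x̄ = 9.6250
Σ(xᵢ − x̄)² = 949.8750 ⇒ m₂ = 118.73438
Σ(xᵢ − x̄)⁴ = 438149.4316 ⇒ m₄ = 54768.67896
m₂² = 14097.85181
g2 = m₄/m₂² − 3 = 3.88490 − 3 ≈ 0.8849

0.8849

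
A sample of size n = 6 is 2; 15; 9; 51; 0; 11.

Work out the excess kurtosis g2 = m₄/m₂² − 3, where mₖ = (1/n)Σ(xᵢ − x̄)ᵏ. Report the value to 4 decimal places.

0.5932

x̄ = 14.6667
Σ(xᵢ − x̄)² = 1741.3333 ⇒ m₂ = 290.22222
Σ(xᵢ − x̄)⁴ = 1815920.4444 ⇒ m₄ = 302653.40741
m₂² = 84228.93827
g2 = m₄/m₂² − 3 = 3.59322 − 3 ≈ 0.5932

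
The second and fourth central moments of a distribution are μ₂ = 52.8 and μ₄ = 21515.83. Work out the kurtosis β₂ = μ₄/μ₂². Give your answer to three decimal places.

7.718

μ₂² = 52.8² = 2787.84000
μ₄/μ₂² = 21515.83 / 2787.84000 = 7.71774
β₂ ≈ 7.718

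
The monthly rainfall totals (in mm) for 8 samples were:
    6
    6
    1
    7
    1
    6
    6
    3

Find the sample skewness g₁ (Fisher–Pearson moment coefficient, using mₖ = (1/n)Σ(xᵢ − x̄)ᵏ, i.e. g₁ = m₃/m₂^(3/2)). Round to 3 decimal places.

-0.623

x̄ = (6 + 6 + 1 + 7 + 1 + 6 + 6 + 3) / 8 = 4.5000
deviations (xᵢ − x̄): 1.5000, 1.5000, -3.5000, 2.5000, -3.5000, 1.5000, 1.5000, -1.5000
Σ(xᵢ − x̄)² = 42.0000 ⇒ m₂ = 42.0000/8 = 5.25000
Σ(xᵢ − x̄)³ = -60.0000 ⇒ m₃ = -60.0000/8 = -7.50000
m₂^(3/2) = 5.25000^(1.5) = 12.02926
g₁ = m₃ / m₂^(3/2) = -7.50000 / 12.02926 ≈ -0.623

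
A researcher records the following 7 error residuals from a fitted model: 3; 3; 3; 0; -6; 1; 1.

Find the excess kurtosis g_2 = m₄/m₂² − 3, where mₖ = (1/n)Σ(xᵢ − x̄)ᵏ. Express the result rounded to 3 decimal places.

x̄ = 0.7143
Σ(xᵢ − x̄)² = 61.4286 ⇒ m₂ = 8.77551
Σ(xᵢ − x̄)⁴ = 2114.5131 ⇒ m₄ = 302.07330
m₂² = 77.00958
g_2 = m₄/m₂² − 3 = 3.92254 − 3 ≈ 0.923

0.923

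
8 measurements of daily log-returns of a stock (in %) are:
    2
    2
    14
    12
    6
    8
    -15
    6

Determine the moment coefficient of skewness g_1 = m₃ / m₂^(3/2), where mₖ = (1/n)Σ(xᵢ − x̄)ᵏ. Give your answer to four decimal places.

-1.2752

x̄ = (2 + 2 + 14 + 12 + 6 + 8 - 15 + 6) / 8 = 4.3750
deviations (xᵢ − x̄): -2.3750, -2.3750, 9.6250, 7.6250, 1.6250, 3.6250, -19.3750, 1.6250
Σ(xᵢ − x̄)² = 555.8750 ⇒ m₂ = 555.8750/8 = 69.48438
Σ(xᵢ − x̄)³ = -5908.7813 ⇒ m₃ = -5908.7813/8 = -738.59766
m₂^(3/2) = 69.48438^(1.5) = 579.20291
g_1 = m₃ / m₂^(3/2) = -738.59766 / 579.20291 ≈ -1.2752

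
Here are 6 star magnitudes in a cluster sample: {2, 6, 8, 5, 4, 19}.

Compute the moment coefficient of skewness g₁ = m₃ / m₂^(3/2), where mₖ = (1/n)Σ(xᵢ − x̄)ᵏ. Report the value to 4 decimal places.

x̄ = (2 + 6 + 8 + 5 + 4 + 19) / 6 = 7.3333
deviations (xᵢ − x̄): -5.3333, -1.3333, 0.6667, -2.3333, -3.3333, 11.6667
Σ(xᵢ − x̄)² = 183.3333 ⇒ m₂ = 183.3333/6 = 30.55556
Σ(xᵢ − x̄)³ = 1384.4444 ⇒ m₃ = 1384.4444/6 = 230.74074
m₂^(3/2) = 30.55556^(1.5) = 168.90219
g₁ = m₃ / m₂^(3/2) = 230.74074 / 168.90219 ≈ 1.3661

1.3661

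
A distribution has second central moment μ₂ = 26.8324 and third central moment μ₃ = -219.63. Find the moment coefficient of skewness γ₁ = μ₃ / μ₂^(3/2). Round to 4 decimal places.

-1.5802

σ = √μ₂ = √26.8324 = 5.18000
σ³ = μ₂^(3/2) = 138.99183
γ₁ = μ₃/σ³ = -219.63 / 138.99183 ≈ -1.5802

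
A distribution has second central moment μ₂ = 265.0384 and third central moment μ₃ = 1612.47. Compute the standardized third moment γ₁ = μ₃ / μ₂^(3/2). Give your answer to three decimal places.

σ = √μ₂ = √265.0384 = 16.28000
σ³ = μ₂^(3/2) = 4314.82515
γ₁ = μ₃/σ³ = 1612.47 / 4314.82515 ≈ 0.374

0.374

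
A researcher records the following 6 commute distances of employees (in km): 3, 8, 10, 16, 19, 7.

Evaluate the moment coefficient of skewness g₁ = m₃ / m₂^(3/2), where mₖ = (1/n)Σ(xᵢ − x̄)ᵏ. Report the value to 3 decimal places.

x̄ = (3 + 8 + 10 + 16 + 19 + 7) / 6 = 10.5000
deviations (xᵢ − x̄): -7.5000, -2.5000, -0.5000, 5.5000, 8.5000, -3.5000
Σ(xᵢ − x̄)² = 177.5000 ⇒ m₂ = 177.5000/6 = 29.58333
Σ(xᵢ − x̄)³ = 300.0000 ⇒ m₃ = 300.0000/6 = 50.00000
m₂^(3/2) = 29.58333^(1.5) = 160.90542
g₁ = m₃ / m₂^(3/2) = 50.00000 / 160.90542 ≈ 0.311

0.311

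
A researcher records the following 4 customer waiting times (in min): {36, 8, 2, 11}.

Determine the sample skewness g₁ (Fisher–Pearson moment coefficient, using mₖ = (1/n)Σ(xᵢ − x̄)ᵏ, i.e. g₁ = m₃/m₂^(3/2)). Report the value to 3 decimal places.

0.937

x̄ = (36 + 8 + 2 + 11) / 4 = 14.2500
deviations (xᵢ − x̄): 21.7500, -6.2500, -12.2500, -3.2500
Σ(xᵢ − x̄)² = 672.7500 ⇒ m₂ = 672.7500/4 = 168.18750
Σ(xᵢ − x̄)³ = 8172.3750 ⇒ m₃ = 8172.3750/4 = 2043.09375
m₂^(3/2) = 168.18750^(1.5) = 2181.17531
g₁ = m₃ / m₂^(3/2) = 2043.09375 / 2181.17531 ≈ 0.937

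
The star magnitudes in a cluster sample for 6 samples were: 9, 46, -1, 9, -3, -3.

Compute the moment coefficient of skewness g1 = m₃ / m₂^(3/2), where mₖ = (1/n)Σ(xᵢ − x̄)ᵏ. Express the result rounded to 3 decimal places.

1.451

x̄ = (9 + 46 - 1 + 9 - 3 - 3) / 6 = 9.5000
deviations (xᵢ − x̄): -0.5000, 36.5000, -10.5000, -0.5000, -12.5000, -12.5000
Σ(xᵢ − x̄)² = 1755.5000 ⇒ m₂ = 1755.5000/6 = 292.58333
Σ(xᵢ − x̄)³ = 43563.0000 ⇒ m₃ = 43563.0000/6 = 7260.50000
m₂^(3/2) = 292.58333^(1.5) = 5004.65766
g1 = m₃ / m₂^(3/2) = 7260.50000 / 5004.65766 ≈ 1.451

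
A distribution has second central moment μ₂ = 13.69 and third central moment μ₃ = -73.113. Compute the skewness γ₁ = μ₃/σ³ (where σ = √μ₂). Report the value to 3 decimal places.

-1.443

σ = √μ₂ = √13.69 = 3.70000
σ³ = μ₂^(3/2) = 50.65300
γ₁ = μ₃/σ³ = -73.113 / 50.65300 ≈ -1.443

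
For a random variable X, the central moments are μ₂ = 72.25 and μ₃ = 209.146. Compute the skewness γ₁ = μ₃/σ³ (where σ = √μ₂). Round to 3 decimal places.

0.341

σ = √μ₂ = √72.25 = 8.50000
σ³ = μ₂^(3/2) = 614.12500
γ₁ = μ₃/σ³ = 209.146 / 614.12500 ≈ 0.341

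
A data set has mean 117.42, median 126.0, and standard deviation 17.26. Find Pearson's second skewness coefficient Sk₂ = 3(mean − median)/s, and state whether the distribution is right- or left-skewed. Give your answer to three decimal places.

-1.491, left-skewed

Sk₂ = 3(117.42 − 126.0) / 17.26 = 3 × -8.5800 / 17.26
    = -25.7400 / 17.26 ≈ -1.491
Sk₂ < 0 ⇒ mean < median ⇒ left-skewed (negative skew).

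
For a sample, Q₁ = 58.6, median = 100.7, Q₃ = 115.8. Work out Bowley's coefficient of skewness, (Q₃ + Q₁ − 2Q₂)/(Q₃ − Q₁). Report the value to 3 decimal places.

-0.472

numerator: Q₃ + Q₁ − 2Q₂ = 115.8 + 58.6 − 2×100.7 = -27.0000
denominator: Q₃ − Q₁ = 115.8 − 58.6 = 57.2000
Bowley skewness = -27.0000 / 57.2000 ≈ -0.472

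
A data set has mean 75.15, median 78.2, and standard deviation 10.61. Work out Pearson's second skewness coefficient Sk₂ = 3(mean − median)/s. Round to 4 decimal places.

-0.8624

Sk₂ = 3(75.15 − 78.2) / 10.61 = 3 × -3.0500 / 10.61
    = -9.1500 / 10.61 ≈ -0.8624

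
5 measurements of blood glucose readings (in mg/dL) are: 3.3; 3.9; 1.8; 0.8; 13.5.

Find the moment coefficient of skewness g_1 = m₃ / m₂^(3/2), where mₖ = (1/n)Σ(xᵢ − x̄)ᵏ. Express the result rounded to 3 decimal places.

x̄ = (3.3 + 3.9 + 1.8 + 0.8 + 13.5) / 5 = 4.6600
deviations (xᵢ − x̄): -1.3600, -0.7600, -2.8600, -3.8600, 8.8400
Σ(xᵢ − x̄)² = 103.6520 ⇒ m₂ = 103.6520/5 = 20.73040
Σ(xᵢ − x̄)³ = 606.9466 ⇒ m₃ = 606.9466/5 = 121.38931
m₂^(3/2) = 20.73040^(1.5) = 94.38686
g_1 = m₃ / m₂^(3/2) = 121.38931 / 94.38686 ≈ 1.286

1.286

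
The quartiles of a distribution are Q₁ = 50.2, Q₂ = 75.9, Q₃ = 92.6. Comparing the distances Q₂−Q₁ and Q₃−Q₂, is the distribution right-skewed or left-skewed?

Q₂ − Q₁ = 25.7;  Q₃ − Q₂ = 16.7
Q₂ − Q₁ > Q₃ − Q₂ ⇒ the lower half is more spread out ⇒ left-skewed.

left-skewed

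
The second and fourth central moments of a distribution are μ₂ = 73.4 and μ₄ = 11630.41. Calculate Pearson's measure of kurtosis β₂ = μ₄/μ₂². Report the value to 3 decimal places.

μ₂² = 73.4² = 5387.56000
μ₄/μ₂² = 11630.41 / 5387.56000 = 2.15875
β₂ ≈ 2.159

2.159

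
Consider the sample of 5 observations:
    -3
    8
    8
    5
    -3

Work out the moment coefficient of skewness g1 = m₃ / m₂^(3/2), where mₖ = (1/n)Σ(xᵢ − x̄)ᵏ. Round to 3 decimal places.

x̄ = (-3 + 8 + 8 + 5 - 3) / 5 = 3.0000
deviations (xᵢ − x̄): -6.0000, 5.0000, 5.0000, 2.0000, -6.0000
Σ(xᵢ − x̄)² = 126.0000 ⇒ m₂ = 126.0000/5 = 25.20000
Σ(xᵢ − x̄)³ = -174.0000 ⇒ m₃ = -174.0000/5 = -34.80000
m₂^(3/2) = 25.20000^(1.5) = 126.50300
g1 = m₃ / m₂^(3/2) = -34.80000 / 126.50300 ≈ -0.275

-0.275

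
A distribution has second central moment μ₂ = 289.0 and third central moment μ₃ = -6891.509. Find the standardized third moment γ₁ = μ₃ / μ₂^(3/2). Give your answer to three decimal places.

σ = √μ₂ = √289.0 = 17.00000
σ³ = μ₂^(3/2) = 4913.00000
γ₁ = μ₃/σ³ = -6891.509 / 4913.00000 ≈ -1.403

-1.403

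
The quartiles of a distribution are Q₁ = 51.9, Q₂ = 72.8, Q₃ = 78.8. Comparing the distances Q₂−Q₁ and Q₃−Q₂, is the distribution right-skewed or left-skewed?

left-skewed

Q₂ − Q₁ = 20.9;  Q₃ − Q₂ = 6.0
Q₂ − Q₁ > Q₃ − Q₂ ⇒ the lower half is more spread out ⇒ left-skewed.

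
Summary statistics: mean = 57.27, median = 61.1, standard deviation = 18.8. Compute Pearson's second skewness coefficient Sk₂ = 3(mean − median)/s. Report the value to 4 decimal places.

-0.6112

Sk₂ = 3(57.27 − 61.1) / 18.8 = 3 × -3.8300 / 18.8
    = -11.4900 / 18.8 ≈ -0.6112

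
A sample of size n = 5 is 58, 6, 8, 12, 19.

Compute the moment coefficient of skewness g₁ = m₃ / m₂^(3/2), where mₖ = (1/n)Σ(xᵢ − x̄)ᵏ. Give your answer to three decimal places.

1.311

x̄ = (58 + 6 + 8 + 12 + 19) / 5 = 20.6000
deviations (xᵢ − x̄): 37.4000, -14.6000, -12.6000, -8.6000, -1.6000
Σ(xᵢ − x̄)² = 1847.2000 ⇒ m₂ = 1847.2000/5 = 369.44000
Σ(xᵢ − x̄)³ = 46560.9600 ⇒ m₃ = 46560.9600/5 = 9312.19200
m₂^(3/2) = 369.44000^(1.5) = 7100.94050
g₁ = m₃ / m₂^(3/2) = 9312.19200 / 7100.94050 ≈ 1.311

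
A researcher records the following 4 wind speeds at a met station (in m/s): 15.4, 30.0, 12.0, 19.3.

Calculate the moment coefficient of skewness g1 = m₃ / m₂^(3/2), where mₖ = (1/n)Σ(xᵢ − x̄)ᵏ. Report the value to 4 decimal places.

0.6833

x̄ = (15.4 + 30.0 + 12.0 + 19.3) / 4 = 19.1750
deviations (xᵢ − x̄): -3.7750, 10.8250, -7.1750, 0.1250
Σ(xᵢ − x̄)² = 182.9275 ⇒ m₂ = 182.9275/4 = 45.73187
Σ(xᵢ − x̄)³ = 845.3126 ⇒ m₃ = 845.3126/4 = 211.32816
m₂^(3/2) = 45.73187^(1.5) = 309.26339
g1 = m₃ / m₂^(3/2) = 211.32816 / 309.26339 ≈ 0.6833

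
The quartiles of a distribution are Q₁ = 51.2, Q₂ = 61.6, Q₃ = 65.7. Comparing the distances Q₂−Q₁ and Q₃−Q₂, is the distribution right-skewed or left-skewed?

Q₂ − Q₁ = 10.4;  Q₃ − Q₂ = 4.1
Q₂ − Q₁ > Q₃ − Q₂ ⇒ the lower half is more spread out ⇒ left-skewed.

left-skewed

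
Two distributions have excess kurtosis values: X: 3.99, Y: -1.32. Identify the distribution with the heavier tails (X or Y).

X

Higher excess kurtosis ⇒ heavier tails relative to the normal distribution.
3.99 vs -1.32: the larger is 3.99, so X has heavier tails. (X is leptokurtic — heavier-than-normal tails; the other is platykurtic.)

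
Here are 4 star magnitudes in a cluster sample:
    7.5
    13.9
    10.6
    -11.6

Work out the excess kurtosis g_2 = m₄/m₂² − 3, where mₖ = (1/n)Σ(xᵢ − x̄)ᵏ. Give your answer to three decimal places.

x̄ = 5.1000
Σ(xᵢ − x̄)² = 392.3400 ⇒ m₂ = 98.08500
Σ(xᵢ − x̄)⁴ = 84724.8258 ⇒ m₄ = 21181.20645
m₂² = 9620.66722
g_2 = m₄/m₂² − 3 = 2.20164 − 3 ≈ -0.798

-0.798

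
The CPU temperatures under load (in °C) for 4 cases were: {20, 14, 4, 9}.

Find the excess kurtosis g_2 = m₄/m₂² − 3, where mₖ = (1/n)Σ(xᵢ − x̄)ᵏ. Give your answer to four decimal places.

-1.3195

x̄ = 11.7500
Σ(xᵢ − x̄)² = 140.7500 ⇒ m₂ = 35.18750
Σ(xᵢ − x̄)⁴ = 8322.8281 ⇒ m₄ = 2080.70703
m₂² = 1238.16016
g_2 = m₄/m₂² − 3 = 1.68048 − 3 ≈ -1.3195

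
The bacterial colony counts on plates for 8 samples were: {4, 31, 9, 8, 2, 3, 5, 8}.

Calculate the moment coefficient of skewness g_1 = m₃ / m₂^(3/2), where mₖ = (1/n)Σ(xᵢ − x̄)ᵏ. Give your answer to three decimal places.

1.937

x̄ = (4 + 31 + 9 + 8 + 2 + 3 + 5 + 8) / 8 = 8.7500
deviations (xᵢ − x̄): -4.7500, 22.2500, 0.2500, -0.7500, -6.7500, -5.7500, -3.7500, -0.7500
Σ(xᵢ − x̄)² = 611.5000 ⇒ m₂ = 611.5000/8 = 76.43750
Σ(xᵢ − x̄)³ = 10356.7500 ⇒ m₃ = 10356.7500/8 = 1294.59375
m₂^(3/2) = 76.43750^(1.5) = 668.28192
g_1 = m₃ / m₂^(3/2) = 1294.59375 / 668.28192 ≈ 1.937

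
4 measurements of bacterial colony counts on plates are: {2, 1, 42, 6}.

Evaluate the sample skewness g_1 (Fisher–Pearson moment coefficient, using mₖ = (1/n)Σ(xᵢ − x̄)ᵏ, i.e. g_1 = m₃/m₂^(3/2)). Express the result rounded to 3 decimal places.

1.114

x̄ = (2 + 1 + 42 + 6) / 4 = 12.7500
deviations (xᵢ − x̄): -10.7500, -11.7500, 29.2500, -6.7500
Σ(xᵢ − x̄)² = 1154.7500 ⇒ m₂ = 1154.7500/4 = 288.68750
Σ(xᵢ − x̄)³ = 21853.1250 ⇒ m₃ = 21853.1250/4 = 5463.28125
m₂^(3/2) = 288.68750^(1.5) = 4905.03340
g_1 = m₃ / m₂^(3/2) = 5463.28125 / 4905.03340 ≈ 1.114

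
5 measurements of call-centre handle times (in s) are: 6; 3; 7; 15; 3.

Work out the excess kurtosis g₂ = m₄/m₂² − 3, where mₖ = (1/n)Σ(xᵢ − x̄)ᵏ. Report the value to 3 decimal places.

x̄ = 6.8000
Σ(xᵢ − x̄)² = 96.8000 ⇒ m₂ = 19.36000
Σ(xᵢ − x̄)⁴ = 4938.6560 ⇒ m₄ = 987.73120
m₂² = 374.80960
g₂ = m₄/m₂² − 3 = 2.63529 − 3 ≈ -0.365

-0.365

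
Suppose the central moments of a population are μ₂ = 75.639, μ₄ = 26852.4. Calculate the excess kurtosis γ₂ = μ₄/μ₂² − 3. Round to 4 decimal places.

1.6934

μ₂² = 75.639² = 5721.25832
μ₄/μ₂² = 26852.4 / 5721.25832 = 4.69344
γ₂ = 4.69344 − 3 ≈ 1.6934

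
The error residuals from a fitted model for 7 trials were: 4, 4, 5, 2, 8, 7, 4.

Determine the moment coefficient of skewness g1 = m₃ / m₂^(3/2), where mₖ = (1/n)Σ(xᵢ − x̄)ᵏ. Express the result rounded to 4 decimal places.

0.3346

x̄ = (4 + 4 + 5 + 2 + 8 + 7 + 4) / 7 = 4.8571
deviations (xᵢ − x̄): -0.8571, -0.8571, 0.1429, -2.8571, 3.1429, 2.1429, -0.8571
Σ(xᵢ − x̄)² = 24.8571 ⇒ m₂ = 24.8571/7 = 3.55102
Σ(xᵢ − x̄)³ = 15.6735 ⇒ m₃ = 15.6735/7 = 2.23907
m₂^(3/2) = 3.55102^(1.5) = 6.69160
g1 = m₃ / m₂^(3/2) = 2.23907 / 6.69160 ≈ 0.3346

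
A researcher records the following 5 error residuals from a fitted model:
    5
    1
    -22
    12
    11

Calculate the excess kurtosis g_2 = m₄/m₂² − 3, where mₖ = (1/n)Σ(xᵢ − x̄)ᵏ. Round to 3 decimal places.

-0.258

x̄ = 1.4000
Σ(xᵢ − x̄)² = 765.2000 ⇒ m₂ = 153.04000
Σ(xᵢ − x̄)⁴ = 321108.1760 ⇒ m₄ = 64221.63520
m₂² = 23421.24160
g_2 = m₄/m₂² − 3 = 2.74203 − 3 ≈ -0.258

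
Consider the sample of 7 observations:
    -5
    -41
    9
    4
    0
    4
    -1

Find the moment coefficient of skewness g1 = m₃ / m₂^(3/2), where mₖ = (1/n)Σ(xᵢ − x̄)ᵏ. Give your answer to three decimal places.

-1.745

x̄ = (-5 - 41 + 9 + 4 + 0 + 4 - 1) / 7 = -4.2857
deviations (xᵢ − x̄): -0.7143, -36.7143, 13.2857, 8.2857, 4.2857, 8.2857, 3.2857
Σ(xᵢ − x̄)² = 1691.4286 ⇒ m₂ = 1691.4286/7 = 241.63265
Σ(xᵢ − x̄)³ = -45892.0408 ⇒ m₃ = -45892.0408/7 = -6556.00583
m₂^(3/2) = 241.63265^(1.5) = 3756.06789
g1 = m₃ / m₂^(3/2) = -6556.00583 / 3756.06789 ≈ -1.745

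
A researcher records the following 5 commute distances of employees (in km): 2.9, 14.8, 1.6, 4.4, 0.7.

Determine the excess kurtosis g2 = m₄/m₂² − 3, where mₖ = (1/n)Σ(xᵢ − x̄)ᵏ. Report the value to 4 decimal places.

x̄ = 4.8800
Σ(xᵢ − x̄)² = 130.7880 ⇒ m₂ = 26.15760
Σ(xᵢ − x̄)⁴ = 10120.2701 ⇒ m₄ = 2024.05402
m₂² = 684.22004
g2 = m₄/m₂² − 3 = 2.95819 − 3 ≈ -0.0418

-0.0418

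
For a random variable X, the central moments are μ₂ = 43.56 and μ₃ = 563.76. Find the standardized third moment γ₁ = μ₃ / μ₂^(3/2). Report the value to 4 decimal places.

1.9609

σ = √μ₂ = √43.56 = 6.60000
σ³ = μ₂^(3/2) = 287.49600
γ₁ = μ₃/σ³ = 563.76 / 287.49600 ≈ 1.9609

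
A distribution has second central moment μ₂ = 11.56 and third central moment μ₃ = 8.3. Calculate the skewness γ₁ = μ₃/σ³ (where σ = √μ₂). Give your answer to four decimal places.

σ = √μ₂ = √11.56 = 3.40000
σ³ = μ₂^(3/2) = 39.30400
γ₁ = μ₃/σ³ = 8.3 / 39.30400 ≈ 0.2112

0.2112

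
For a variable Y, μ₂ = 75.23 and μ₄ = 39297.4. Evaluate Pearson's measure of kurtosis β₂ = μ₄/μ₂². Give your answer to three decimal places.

μ₂² = 75.23² = 5659.55290
μ₄/μ₂² = 39297.4 / 5659.55290 = 6.94355
β₂ ≈ 6.944

6.944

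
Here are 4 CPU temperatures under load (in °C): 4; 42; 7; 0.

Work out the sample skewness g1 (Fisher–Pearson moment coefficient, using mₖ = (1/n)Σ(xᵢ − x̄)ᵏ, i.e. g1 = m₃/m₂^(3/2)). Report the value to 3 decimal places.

1.079

x̄ = (4 + 42 + 7 + 0) / 4 = 13.2500
deviations (xᵢ − x̄): -9.2500, 28.7500, -6.2500, -13.2500
Σ(xᵢ − x̄)² = 1126.7500 ⇒ m₂ = 1126.7500/4 = 281.68750
Σ(xᵢ − x̄)³ = 20401.8750 ⇒ m₃ = 20401.8750/4 = 5100.46875
m₂^(3/2) = 281.68750^(1.5) = 4727.71582
g1 = m₃ / m₂^(3/2) = 5100.46875 / 4727.71582 ≈ 1.079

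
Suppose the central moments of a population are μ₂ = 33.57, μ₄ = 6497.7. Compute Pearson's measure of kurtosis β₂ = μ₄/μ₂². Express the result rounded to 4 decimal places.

5.7658

μ₂² = 33.57² = 1126.94490
μ₄/μ₂² = 6497.7 / 1126.94490 = 5.76577
β₂ ≈ 5.7658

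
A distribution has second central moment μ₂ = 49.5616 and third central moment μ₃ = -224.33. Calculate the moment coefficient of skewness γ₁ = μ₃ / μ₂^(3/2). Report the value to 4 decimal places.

-0.6429

σ = √μ₂ = √49.5616 = 7.04000
σ³ = μ₂^(3/2) = 348.91366
γ₁ = μ₃/σ³ = -224.33 / 348.91366 ≈ -0.6429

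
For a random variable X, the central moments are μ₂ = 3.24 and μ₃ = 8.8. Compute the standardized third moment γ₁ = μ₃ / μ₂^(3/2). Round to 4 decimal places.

1.5089

σ = √μ₂ = √3.24 = 1.80000
σ³ = μ₂^(3/2) = 5.83200
γ₁ = μ₃/σ³ = 8.8 / 5.83200 ≈ 1.5089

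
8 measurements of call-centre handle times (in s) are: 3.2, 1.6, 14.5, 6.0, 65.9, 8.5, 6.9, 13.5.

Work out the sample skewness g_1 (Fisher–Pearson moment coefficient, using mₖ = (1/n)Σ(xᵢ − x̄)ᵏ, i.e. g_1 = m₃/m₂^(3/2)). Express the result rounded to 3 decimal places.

2.067

x̄ = (3.2 + 1.6 + 14.5 + 6.0 + 65.9 + 8.5 + 6.9 + 13.5) / 8 = 15.0125
deviations (xᵢ − x̄): -11.8125, -13.4125, -0.5125, -9.0125, 50.8875, -6.5125, -8.1125, -1.5125
Σ(xᵢ − x̄)² = 3100.9688 ⇒ m₂ = 3100.9688/8 = 387.62109
Σ(xᵢ − x̄)³ = 126168.2407 ⇒ m₃ = 126168.2407/8 = 15771.03008
m₂^(3/2) = 387.62109^(1.5) = 7631.52101
g_1 = m₃ / m₂^(3/2) = 15771.03008 / 7631.52101 ≈ 2.067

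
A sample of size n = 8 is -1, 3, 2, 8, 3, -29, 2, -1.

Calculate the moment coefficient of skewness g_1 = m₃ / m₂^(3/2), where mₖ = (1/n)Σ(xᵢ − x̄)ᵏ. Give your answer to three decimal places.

-1.985

x̄ = (-1 + 3 + 2 + 8 + 3 - 29 + 2 - 1) / 8 = -1.6250
deviations (xᵢ − x̄): 0.6250, 4.6250, 3.6250, 9.6250, 4.6250, -27.3750, 3.6250, 0.6250
Σ(xᵢ − x̄)² = 911.8750 ⇒ m₂ = 911.8750/8 = 113.98438
Σ(xᵢ − x̄)³ = -19329.2813 ⇒ m₃ = -19329.2813/8 = -2416.16016
m₂^(3/2) = 113.98438^(1.5) = 1216.93669
g_1 = m₃ / m₂^(3/2) = -2416.16016 / 1216.93669 ≈ -1.985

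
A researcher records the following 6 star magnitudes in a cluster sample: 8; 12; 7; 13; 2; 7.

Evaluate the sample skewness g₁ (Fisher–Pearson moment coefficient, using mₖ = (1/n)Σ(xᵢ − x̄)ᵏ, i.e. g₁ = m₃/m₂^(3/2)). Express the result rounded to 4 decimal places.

x̄ = (8 + 12 + 7 + 13 + 2 + 7) / 6 = 8.1667
deviations (xᵢ − x̄): -0.1667, 3.8333, -1.1667, 4.8333, -6.1667, -1.1667
Σ(xᵢ − x̄)² = 78.8333 ⇒ m₂ = 78.8333/6 = 13.13889
Σ(xᵢ − x̄)³ = -68.4444 ⇒ m₃ = -68.4444/6 = -11.40741
m₂^(3/2) = 13.13889^(1.5) = 47.62533
g₁ = m₃ / m₂^(3/2) = -11.40741 / 47.62533 ≈ -0.2395

-0.2395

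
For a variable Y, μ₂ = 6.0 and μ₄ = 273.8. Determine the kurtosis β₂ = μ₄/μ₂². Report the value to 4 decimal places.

7.6056

μ₂² = 6.0² = 36.00000
μ₄/μ₂² = 273.8 / 36.00000 = 7.60556
β₂ ≈ 7.6056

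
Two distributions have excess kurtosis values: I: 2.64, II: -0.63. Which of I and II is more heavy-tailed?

Higher excess kurtosis ⇒ heavier tails relative to the normal distribution.
2.64 vs -0.63: the larger is 2.64, so I has heavier tails. (I is leptokurtic — heavier-than-normal tails; the other is platykurtic.)

I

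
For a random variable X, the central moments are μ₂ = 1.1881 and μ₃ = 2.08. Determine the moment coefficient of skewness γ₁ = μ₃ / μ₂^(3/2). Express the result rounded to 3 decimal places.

1.606

σ = √μ₂ = √1.1881 = 1.09000
σ³ = μ₂^(3/2) = 1.29503
γ₁ = μ₃/σ³ = 2.08 / 1.29503 ≈ 1.606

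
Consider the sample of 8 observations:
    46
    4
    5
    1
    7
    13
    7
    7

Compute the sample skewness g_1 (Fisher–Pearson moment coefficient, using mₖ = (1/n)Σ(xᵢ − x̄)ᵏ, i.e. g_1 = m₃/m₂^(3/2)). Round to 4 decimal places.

2.0267

x̄ = (46 + 4 + 5 + 1 + 7 + 13 + 7 + 7) / 8 = 11.2500
deviations (xᵢ − x̄): 34.7500, -7.2500, -6.2500, -10.2500, -4.2500, 1.7500, -4.2500, -4.2500
Σ(xᵢ − x̄)² = 1461.5000 ⇒ m₂ = 1461.5000/8 = 182.68750
Σ(xᵢ − x̄)³ = 40035.7500 ⇒ m₃ = 40035.7500/8 = 5004.46875
m₂^(3/2) = 182.68750^(1.5) = 2469.23969
g_1 = m₃ / m₂^(3/2) = 5004.46875 / 2469.23969 ≈ 2.0267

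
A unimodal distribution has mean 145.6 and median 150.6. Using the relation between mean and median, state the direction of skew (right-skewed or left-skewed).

mean − median = 145.6 − 150.6 = -5.0
mean < median ⇒ the longer tail is on the left ⇒ left-skewed (negatively skewed).

left-skewed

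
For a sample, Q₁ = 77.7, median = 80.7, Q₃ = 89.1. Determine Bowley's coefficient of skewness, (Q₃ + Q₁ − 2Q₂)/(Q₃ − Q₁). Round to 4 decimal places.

numerator: Q₃ + Q₁ − 2Q₂ = 89.1 + 77.7 − 2×80.7 = 5.4000
denominator: Q₃ − Q₁ = 89.1 − 77.7 = 11.4000
Bowley skewness = 5.4000 / 11.4000 ≈ 0.4737

0.4737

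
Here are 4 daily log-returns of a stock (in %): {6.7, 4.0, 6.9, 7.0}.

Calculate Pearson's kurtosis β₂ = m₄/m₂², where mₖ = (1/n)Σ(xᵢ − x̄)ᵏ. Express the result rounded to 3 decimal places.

x̄ = 6.1500
Σ(xᵢ − x̄)² = 6.2100 ⇒ m₂ = 1.55250
Σ(xᵢ − x̄)⁴ = 22.2974 ⇒ m₄ = 5.57436
m₂² = 2.41026
β₂ = m₄/m₂² = 5.57436 / 2.41026 ≈ 2.313

2.313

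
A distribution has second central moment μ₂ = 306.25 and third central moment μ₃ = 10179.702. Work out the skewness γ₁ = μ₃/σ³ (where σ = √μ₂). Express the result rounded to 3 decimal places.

σ = √μ₂ = √306.25 = 17.50000
σ³ = μ₂^(3/2) = 5359.37500
γ₁ = μ₃/σ³ = 10179.702 / 5359.37500 ≈ 1.899

1.899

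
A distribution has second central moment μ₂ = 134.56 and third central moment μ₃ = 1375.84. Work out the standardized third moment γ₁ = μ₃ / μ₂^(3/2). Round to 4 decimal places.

0.8814

σ = √μ₂ = √134.56 = 11.60000
σ³ = μ₂^(3/2) = 1560.89600
γ₁ = μ₃/σ³ = 1375.84 / 1560.89600 ≈ 0.8814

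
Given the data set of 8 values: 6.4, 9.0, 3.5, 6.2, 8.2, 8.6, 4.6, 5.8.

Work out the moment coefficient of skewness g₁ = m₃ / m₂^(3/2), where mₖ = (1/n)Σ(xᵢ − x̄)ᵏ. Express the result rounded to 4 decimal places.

x̄ = (6.4 + 9.0 + 3.5 + 6.2 + 8.2 + 8.6 + 4.6 + 5.8) / 8 = 6.5375
deviations (xᵢ − x̄): -0.1375, 2.4625, -3.0375, -0.3375, 1.6625, 2.0625, -1.9375, -0.7375
Σ(xᵢ − x̄)² = 26.7387 ⇒ m₂ = 26.7387/8 = 3.34234
Σ(xᵢ − x̄)³ = -7.4395 ⇒ m₃ = -7.4395/8 = -0.92994
m₂^(3/2) = 3.34234^(1.5) = 6.11050
g₁ = m₃ / m₂^(3/2) = -0.92994 / 6.11050 ≈ -0.1522

-0.1522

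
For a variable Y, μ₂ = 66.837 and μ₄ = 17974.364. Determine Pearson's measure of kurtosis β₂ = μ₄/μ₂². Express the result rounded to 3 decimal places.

μ₂² = 66.837² = 4467.18457
μ₄/μ₂² = 17974.364 / 4467.18457 = 4.02364
β₂ ≈ 4.024

4.024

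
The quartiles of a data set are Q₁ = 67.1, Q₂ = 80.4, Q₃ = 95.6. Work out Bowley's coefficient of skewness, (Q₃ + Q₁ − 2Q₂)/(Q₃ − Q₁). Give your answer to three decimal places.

numerator: Q₃ + Q₁ − 2Q₂ = 95.6 + 67.1 − 2×80.4 = 1.9000
denominator: Q₃ − Q₁ = 95.6 − 67.1 = 28.5000
Bowley skewness = 1.9000 / 28.5000 ≈ 0.067

0.067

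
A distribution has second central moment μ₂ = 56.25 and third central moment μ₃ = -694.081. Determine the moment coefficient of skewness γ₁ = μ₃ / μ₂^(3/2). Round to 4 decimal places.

-1.6452

σ = √μ₂ = √56.25 = 7.50000
σ³ = μ₂^(3/2) = 421.87500
γ₁ = μ₃/σ³ = -694.081 / 421.87500 ≈ -1.6452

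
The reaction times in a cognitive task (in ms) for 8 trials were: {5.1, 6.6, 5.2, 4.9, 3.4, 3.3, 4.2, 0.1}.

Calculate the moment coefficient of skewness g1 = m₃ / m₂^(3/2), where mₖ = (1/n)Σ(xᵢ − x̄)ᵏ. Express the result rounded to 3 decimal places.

x̄ = (5.1 + 6.6 + 5.2 + 4.9 + 3.4 + 3.3 + 4.2 + 0.1) / 8 = 4.1000
deviations (xᵢ − x̄): 1.0000, 2.5000, 1.1000, 0.8000, -0.7000, -0.8000, 0.1000, -4.0000
Σ(xᵢ − x̄)² = 26.2400 ⇒ m₂ = 26.2400/8 = 3.28000
Σ(xᵢ − x̄)³ = -46.3860 ⇒ m₃ = -46.3860/8 = -5.79825
m₂^(3/2) = 3.28000^(1.5) = 5.94033
g1 = m₃ / m₂^(3/2) = -5.79825 / 5.94033 ≈ -0.976

-0.976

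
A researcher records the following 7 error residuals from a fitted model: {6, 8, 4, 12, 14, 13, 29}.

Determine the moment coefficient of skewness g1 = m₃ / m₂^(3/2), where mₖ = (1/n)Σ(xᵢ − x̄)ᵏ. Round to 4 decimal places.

1.2068

x̄ = (6 + 8 + 4 + 12 + 14 + 13 + 29) / 7 = 12.2857
deviations (xᵢ − x̄): -6.2857, -4.2857, -8.2857, -0.2857, 1.7143, 0.7143, 16.7143
Σ(xᵢ − x̄)² = 409.4286 ⇒ m₂ = 409.4286/7 = 58.48980
Σ(xᵢ − x̄)³ = 3778.8980 ⇒ m₃ = 3778.8980/7 = 539.84257
m₂^(3/2) = 58.48980^(1.5) = 447.32190
g1 = m₃ / m₂^(3/2) = 539.84257 / 447.32190 ≈ 1.2068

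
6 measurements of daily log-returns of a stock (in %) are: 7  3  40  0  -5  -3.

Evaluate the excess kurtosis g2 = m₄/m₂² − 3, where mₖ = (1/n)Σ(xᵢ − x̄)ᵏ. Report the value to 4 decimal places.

x̄ = 7.0000
Σ(xᵢ − x̄)² = 1398.0000 ⇒ m₂ = 233.00000
Σ(xᵢ − x̄)⁴ = 1219314.0000 ⇒ m₄ = 203219.00000
m₂² = 54289.00000
g2 = m₄/m₂² − 3 = 3.74328 − 3 ≈ 0.7433

0.7433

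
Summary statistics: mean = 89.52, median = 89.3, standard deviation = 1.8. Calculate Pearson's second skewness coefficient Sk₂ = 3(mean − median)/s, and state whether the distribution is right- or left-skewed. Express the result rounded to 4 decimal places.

0.3667, right-skewed

Sk₂ = 3(89.52 − 89.3) / 1.8 = 3 × 0.2200 / 1.8
    = 0.6600 / 1.8 ≈ 0.3667
Sk₂ > 0 ⇒ mean > median ⇒ right-skewed (positive skew).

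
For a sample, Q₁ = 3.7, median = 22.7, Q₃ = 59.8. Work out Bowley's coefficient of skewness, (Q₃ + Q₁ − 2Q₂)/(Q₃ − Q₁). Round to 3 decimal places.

numerator: Q₃ + Q₁ − 2Q₂ = 59.8 + 3.7 − 2×22.7 = 18.1000
denominator: Q₃ − Q₁ = 59.8 − 3.7 = 56.1000
Bowley skewness = 18.1000 / 56.1000 ≈ 0.323

0.323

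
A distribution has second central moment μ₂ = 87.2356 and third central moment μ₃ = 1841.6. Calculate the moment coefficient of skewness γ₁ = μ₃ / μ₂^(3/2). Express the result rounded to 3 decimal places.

2.260

σ = √μ₂ = √87.2356 = 9.34000
σ³ = μ₂^(3/2) = 814.78050
γ₁ = μ₃/σ³ = 1841.6 / 814.78050 ≈ 2.260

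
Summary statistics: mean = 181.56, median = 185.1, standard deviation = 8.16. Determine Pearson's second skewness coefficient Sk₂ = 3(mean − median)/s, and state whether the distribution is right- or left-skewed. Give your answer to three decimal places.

-1.301, left-skewed

Sk₂ = 3(181.56 − 185.1) / 8.16 = 3 × -3.5400 / 8.16
    = -10.6200 / 8.16 ≈ -1.301
Sk₂ < 0 ⇒ mean < median ⇒ left-skewed (negative skew).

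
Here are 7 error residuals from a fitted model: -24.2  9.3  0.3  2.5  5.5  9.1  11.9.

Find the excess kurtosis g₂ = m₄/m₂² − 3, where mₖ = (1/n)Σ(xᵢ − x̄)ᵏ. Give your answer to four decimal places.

1.2023

x̄ = 2.0571
Σ(xᵢ − x̄)² = 903.5171 ⇒ m₂ = 129.07388
Σ(xᵢ − x̄)⁴ = 490072.5851 ⇒ m₄ = 70010.36930
m₂² = 16660.06587
g₂ = m₄/m₂² − 3 = 4.20229 − 3 ≈ 1.2023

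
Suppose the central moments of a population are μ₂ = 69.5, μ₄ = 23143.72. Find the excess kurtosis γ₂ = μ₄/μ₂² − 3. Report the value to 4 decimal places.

μ₂² = 69.5² = 4830.25000
μ₄/μ₂² = 23143.72 / 4830.25000 = 4.79141
γ₂ = 4.79141 − 3 ≈ 1.7914

1.7914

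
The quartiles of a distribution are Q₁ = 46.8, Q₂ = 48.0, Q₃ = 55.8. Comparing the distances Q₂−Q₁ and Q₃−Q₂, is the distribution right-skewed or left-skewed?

right-skewed

Q₂ − Q₁ = 1.2;  Q₃ − Q₂ = 7.8
Q₃ − Q₂ > Q₂ − Q₁ ⇒ the upper half is more spread out ⇒ right-skewed.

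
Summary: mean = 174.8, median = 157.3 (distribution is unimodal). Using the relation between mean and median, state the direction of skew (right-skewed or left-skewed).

right-skewed

mean − median = 174.8 − 157.3 = 17.5
mean > median ⇒ the longer tail is on the right ⇒ right-skewed (positively skewed).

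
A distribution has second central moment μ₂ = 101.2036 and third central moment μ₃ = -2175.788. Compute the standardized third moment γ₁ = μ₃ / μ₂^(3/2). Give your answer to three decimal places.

σ = √μ₂ = √101.2036 = 10.06000
σ³ = μ₂^(3/2) = 1018.10822
γ₁ = μ₃/σ³ = -2175.788 / 1018.10822 ≈ -2.137

-2.137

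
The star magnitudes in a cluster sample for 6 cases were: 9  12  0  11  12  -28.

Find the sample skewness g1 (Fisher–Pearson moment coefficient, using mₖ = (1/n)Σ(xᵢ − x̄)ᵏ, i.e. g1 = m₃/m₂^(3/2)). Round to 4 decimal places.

x̄ = (9 + 12 + 0 + 11 + 12 - 28) / 6 = 2.6667
deviations (xᵢ − x̄): 6.3333, 9.3333, -2.6667, 8.3333, 9.3333, -30.6667
Σ(xᵢ − x̄)² = 1231.3333 ⇒ m₂ = 1231.3333/6 = 205.22222
Σ(xᵢ − x̄)³ = -26400.4444 ⇒ m₃ = -26400.4444/6 = -4400.07407
m₂^(3/2) = 205.22222^(1.5) = 2939.92722
g1 = m₃ / m₂^(3/2) = -4400.07407 / 2939.92722 ≈ -1.4967

-1.4967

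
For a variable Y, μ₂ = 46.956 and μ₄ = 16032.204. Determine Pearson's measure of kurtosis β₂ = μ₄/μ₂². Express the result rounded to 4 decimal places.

7.2713

μ₂² = 46.956² = 2204.86594
μ₄/μ₂² = 16032.204 / 2204.86594 = 7.27128
β₂ ≈ 7.2713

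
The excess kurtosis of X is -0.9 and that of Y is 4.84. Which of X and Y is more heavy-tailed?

Higher excess kurtosis ⇒ heavier tails relative to the normal distribution.
-0.9 vs 4.84: the larger is 4.84, so Y has heavier tails. (Y is leptokurtic — heavier-than-normal tails; the other is platykurtic.)

Y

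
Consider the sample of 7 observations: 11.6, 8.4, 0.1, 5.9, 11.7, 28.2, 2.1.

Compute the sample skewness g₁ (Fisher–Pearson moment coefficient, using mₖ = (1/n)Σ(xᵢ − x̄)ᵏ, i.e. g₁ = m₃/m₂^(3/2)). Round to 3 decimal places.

x̄ = (11.6 + 8.4 + 0.1 + 5.9 + 11.7 + 28.2 + 2.1) / 7 = 9.7143
deviations (xᵢ − x̄): 1.8857, -1.3143, -9.6143, -3.8143, 1.9857, 18.4857, -7.6143
Σ(xᵢ − x̄)² = 515.9086 ⇒ m₂ = 515.9086/7 = 73.70122
Σ(xᵢ − x̄)³ = 4943.5926 ⇒ m₃ = 4943.5926/7 = 706.22752
m₂^(3/2) = 73.70122^(1.5) = 632.72072
g₁ = m₃ / m₂^(3/2) = 706.22752 / 632.72072 ≈ 1.116

1.116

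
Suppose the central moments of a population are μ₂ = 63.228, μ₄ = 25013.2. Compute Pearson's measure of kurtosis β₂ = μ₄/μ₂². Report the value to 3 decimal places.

μ₂² = 63.228² = 3997.77998
μ₄/μ₂² = 25013.2 / 3997.77998 = 6.25677
β₂ ≈ 6.257

6.257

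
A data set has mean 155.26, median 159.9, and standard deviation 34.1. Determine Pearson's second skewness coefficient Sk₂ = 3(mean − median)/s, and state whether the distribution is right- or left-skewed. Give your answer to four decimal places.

-0.4082, left-skewed

Sk₂ = 3(155.26 − 159.9) / 34.1 = 3 × -4.6400 / 34.1
    = -13.9200 / 34.1 ≈ -0.4082
Sk₂ < 0 ⇒ mean < median ⇒ left-skewed (negative skew).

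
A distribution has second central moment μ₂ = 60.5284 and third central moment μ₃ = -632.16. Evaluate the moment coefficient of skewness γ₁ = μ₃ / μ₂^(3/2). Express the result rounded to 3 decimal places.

-1.342

σ = √μ₂ = √60.5284 = 7.78000
σ³ = μ₂^(3/2) = 470.91095
γ₁ = μ₃/σ³ = -632.16 / 470.91095 ≈ -1.342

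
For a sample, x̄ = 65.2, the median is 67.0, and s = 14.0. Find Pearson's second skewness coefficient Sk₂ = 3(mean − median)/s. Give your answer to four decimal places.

Sk₂ = 3(65.2 − 67.0) / 14.0 = 3 × -1.8000 / 14.0
    = -5.4000 / 14.0 ≈ -0.3857

-0.3857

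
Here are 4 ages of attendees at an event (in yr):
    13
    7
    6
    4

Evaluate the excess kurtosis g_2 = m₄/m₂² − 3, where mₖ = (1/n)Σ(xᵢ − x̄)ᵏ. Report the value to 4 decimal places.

-0.8859

x̄ = 7.5000
Σ(xᵢ − x̄)² = 45.0000 ⇒ m₂ = 11.25000
Σ(xᵢ − x̄)⁴ = 1070.2500 ⇒ m₄ = 267.56250
m₂² = 126.56250
g_2 = m₄/m₂² − 3 = 2.11407 − 3 ≈ -0.8859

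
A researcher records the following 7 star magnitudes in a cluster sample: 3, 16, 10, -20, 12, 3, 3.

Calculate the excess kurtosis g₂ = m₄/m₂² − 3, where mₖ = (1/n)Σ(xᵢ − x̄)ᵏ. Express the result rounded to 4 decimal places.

x̄ = 3.8571
Σ(xᵢ − x̄)² = 822.8571 ⇒ m₂ = 117.55102
Σ(xᵢ − x̄)⁴ = 351510.0525 ⇒ m₄ = 50215.72178
m₂² = 13818.24240
g₂ = m₄/m₂² − 3 = 3.63402 − 3 ≈ 0.6340

0.6340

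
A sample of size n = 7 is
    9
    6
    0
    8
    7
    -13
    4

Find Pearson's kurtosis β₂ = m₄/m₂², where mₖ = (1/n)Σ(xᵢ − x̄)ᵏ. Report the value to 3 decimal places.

3.835

x̄ = 3.0000
Σ(xᵢ − x̄)² = 352.0000 ⇒ m₂ = 50.28571
Σ(xᵢ − x̄)⁴ = 67876.0000 ⇒ m₄ = 9696.57143
m₂² = 2528.65306
β₂ = m₄/m₂² = 9696.57143 / 2528.65306 ≈ 3.835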